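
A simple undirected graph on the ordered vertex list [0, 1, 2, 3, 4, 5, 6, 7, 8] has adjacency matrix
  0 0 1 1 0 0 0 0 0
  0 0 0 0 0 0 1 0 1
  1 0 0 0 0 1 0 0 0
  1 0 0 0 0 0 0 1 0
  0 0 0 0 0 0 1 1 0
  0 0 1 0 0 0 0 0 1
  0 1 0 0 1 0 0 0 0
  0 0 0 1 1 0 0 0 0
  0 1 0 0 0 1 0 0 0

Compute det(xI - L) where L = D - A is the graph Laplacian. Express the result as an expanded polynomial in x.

x^9 - 18x^8 + 135x^7 - 546x^6 + 1287x^5 - 1782x^4 + 1386x^3 - 540x^2 + 81x

With the vertex order [0, 1, 2, 3, 4, 5, 6, 7, 8], the degrees are [2, 2, 2, 2, 2, 2, 2, 2, 2], giving D = diag(2, 2, 2, 2, 2, 2, 2, 2, 2) and L = D - A. Computing det(xI - L) by cofactor expansion (or equivalently via sum-over-permutations) gives x^9 - 18x^8 + 135x^7 - 546x^6 + 1287x^5 - 1782x^4 + 1386x^3 - 540x^2 + 81x. The coefficient of x^8 equals -trace(L) = -18, matching the sum of degrees.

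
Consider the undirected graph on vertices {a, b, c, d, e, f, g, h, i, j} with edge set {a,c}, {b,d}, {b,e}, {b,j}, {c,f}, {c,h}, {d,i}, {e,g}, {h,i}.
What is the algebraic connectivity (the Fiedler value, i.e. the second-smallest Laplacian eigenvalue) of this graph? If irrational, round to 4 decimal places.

0.1172

Reading degrees in the order [a, b, c, d, e, f, g, h, i, j] gives [1, 3, 3, 2, 2, 1, 1, 2, 2, 1]; set D = diag(1, 3, 3, 2, 2, 1, 1, 2, 2, 1) and form L = D - A. The sorted Laplacian eigenvalues are [0, 0.1172, 0.5188, 0.7586, 1, 1.6674, 2.3111, 3.0846, 4.1701, 4.3721]; the algebraic connectivity is the second entry, 0.1172. The largest eigenvalue, 4.3721, is at most the vertex count 10.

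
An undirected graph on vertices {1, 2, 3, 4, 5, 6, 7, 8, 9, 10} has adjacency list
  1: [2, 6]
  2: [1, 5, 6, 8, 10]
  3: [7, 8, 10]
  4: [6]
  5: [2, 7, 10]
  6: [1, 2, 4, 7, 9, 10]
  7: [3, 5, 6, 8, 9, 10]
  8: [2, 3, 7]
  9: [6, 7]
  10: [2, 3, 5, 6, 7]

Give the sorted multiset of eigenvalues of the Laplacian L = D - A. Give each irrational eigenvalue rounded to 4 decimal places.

[0, 0.8888, 1.6460, 1.7896, 2.5069, 3.6086, 4.8813, 5.9737, 6.9286, 7.7764]

Reading degrees in the order [1, 2, 3, 4, 5, 6, 7, 8, 9, 10] gives [2, 5, 3, 1, 3, 6, 6, 3, 2, 5]; set D = diag(2, 5, 3, 1, 3, 6, 6, 3, 2, 5) and form L = D - A. The multiplicity of 0 as a Laplacian eigenvalue equals the number of connected components.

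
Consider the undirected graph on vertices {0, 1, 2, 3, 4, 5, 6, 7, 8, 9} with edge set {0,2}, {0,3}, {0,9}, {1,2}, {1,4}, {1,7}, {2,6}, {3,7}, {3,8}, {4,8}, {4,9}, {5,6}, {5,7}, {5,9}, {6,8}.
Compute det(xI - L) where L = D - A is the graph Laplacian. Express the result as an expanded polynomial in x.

x^10 - 30x^9 + 390x^8 - 2880x^7 + 13305x^6 - 39882x^5 + 77640x^4 - 94800x^3 + 66000x^2 - 20000x

Reading degrees in the order [0, 1, 2, 3, 4, 5, 6, 7, 8, 9] gives [3, 3, 3, 3, 3, 3, 3, 3, 3, 3]; set D = diag(3, 3, 3, 3, 3, 3, 3, 3, 3, 3) and form L = D - A. L has integer entries, so p(x) = det(xI - L) has integer coefficients. Expanding the determinant yields x^10 - 30x^9 + 390x^8 - 2880x^7 + 13305x^6 - 39882x^5 + 77640x^4 - 94800x^3 + 66000x^2 - 20000x. The coefficient of x^9 equals -trace(L) = -30, matching the sum of degrees. By the matrix-tree theorem the graph has (1/10) * product of the nonzero eigenvalues = 2000 spanning trees.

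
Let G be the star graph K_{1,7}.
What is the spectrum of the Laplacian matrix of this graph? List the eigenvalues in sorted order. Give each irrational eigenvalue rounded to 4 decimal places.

The graph has 8 vertices and degree multiset [7, 1, 1, 1, 1, 1, 1, 1]; D is the diagonal matrix of degrees and L = D - A. L is symmetric positive semidefinite, so every eigenvalue is real and nonnegative. The single zero eigenvalue shows the graph is connected. The eigenvalues sum to 14, which equals trace(L) = 2|E|.

[0, 1, 1, 1, 1, 1, 1, 8]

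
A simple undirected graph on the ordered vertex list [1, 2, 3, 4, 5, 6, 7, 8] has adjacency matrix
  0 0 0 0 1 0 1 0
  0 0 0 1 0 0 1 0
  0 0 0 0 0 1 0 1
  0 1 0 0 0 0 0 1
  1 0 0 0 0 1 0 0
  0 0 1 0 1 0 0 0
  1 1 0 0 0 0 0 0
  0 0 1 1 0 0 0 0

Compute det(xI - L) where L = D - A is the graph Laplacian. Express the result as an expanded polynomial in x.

Reading degrees in the order [1, 2, 3, 4, 5, 6, 7, 8] gives [2, 2, 2, 2, 2, 2, 2, 2]; set D = diag(2, 2, 2, 2, 2, 2, 2, 2) and form L = D - A. L has integer entries, so p(x) = det(xI - L) has integer coefficients. Expanding the determinant yields x^8 - 16x^7 + 104x^6 - 352x^5 + 660x^4 - 672x^3 + 336x^2 - 64x. The coefficient of x^7 equals -trace(L) = -16, matching the sum of degrees. There is one zero in the spectrum, matching the 1 component. The largest eigenvalue, 4, is at most the vertex count 8.

x^8 - 16x^7 + 104x^6 - 352x^5 + 660x^4 - 672x^3 + 336x^2 - 64x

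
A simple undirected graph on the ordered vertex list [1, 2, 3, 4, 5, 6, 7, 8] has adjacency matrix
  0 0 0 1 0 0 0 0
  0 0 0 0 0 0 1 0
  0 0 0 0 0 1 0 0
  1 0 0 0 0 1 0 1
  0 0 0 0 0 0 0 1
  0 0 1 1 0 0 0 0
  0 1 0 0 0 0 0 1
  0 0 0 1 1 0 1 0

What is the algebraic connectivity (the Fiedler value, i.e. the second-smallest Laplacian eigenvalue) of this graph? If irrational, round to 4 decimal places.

Each diagonal entry of L is the vertex degree and each off-diagonal entry is -1 where an edge is present, 0 otherwise; in the order [1, 2, 3, 4, 5, 6, 7, 8] the diagonal is [1, 1, 1, 3, 1, 2, 2, 3]. The smallest Laplacian eigenvalue is always 0. The next one, lambda_2 = 0.2509, measures how hard the graph is to disconnect: larger values mean better connectivity. By the matrix-tree theorem the graph has (1/8) * product of the nonzero eigenvalues = 1 spanning tree.

0.2509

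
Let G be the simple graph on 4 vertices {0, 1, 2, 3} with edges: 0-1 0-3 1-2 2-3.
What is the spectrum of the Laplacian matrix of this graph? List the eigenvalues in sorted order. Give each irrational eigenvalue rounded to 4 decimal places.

[0, 2, 2, 4]

With the vertex order [0, 1, 2, 3], the degrees are [2, 2, 2, 2], giving D = diag(2, 2, 2, 2) and L = D - A. Diagonalising L (or applying a numerical eigensolver to the 4x4 matrix) gives the spectrum above. The single zero eigenvalue shows the graph is connected. There is one zero in the spectrum, matching the 1 component.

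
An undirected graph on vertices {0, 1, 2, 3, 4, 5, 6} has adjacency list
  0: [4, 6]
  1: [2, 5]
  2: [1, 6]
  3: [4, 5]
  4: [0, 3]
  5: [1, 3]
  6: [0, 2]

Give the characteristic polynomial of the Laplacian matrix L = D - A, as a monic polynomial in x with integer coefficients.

x^7 - 14x^6 + 77x^5 - 210x^4 + 294x^3 - 196x^2 + 49x

With the vertex order [0, 1, 2, 3, 4, 5, 6], the degrees are [2, 2, 2, 2, 2, 2, 2], giving D = diag(2, 2, 2, 2, 2, 2, 2) and L = D - A. Computing det(xI - L) by cofactor expansion (or equivalently via sum-over-permutations) gives x^7 - 14x^6 + 77x^5 - 210x^4 + 294x^3 - 196x^2 + 49x. The coefficient of x^6 equals -trace(L) = -14, matching the sum of degrees. By the matrix-tree theorem the graph has (1/7) * product of the nonzero eigenvalues = 7 spanning trees.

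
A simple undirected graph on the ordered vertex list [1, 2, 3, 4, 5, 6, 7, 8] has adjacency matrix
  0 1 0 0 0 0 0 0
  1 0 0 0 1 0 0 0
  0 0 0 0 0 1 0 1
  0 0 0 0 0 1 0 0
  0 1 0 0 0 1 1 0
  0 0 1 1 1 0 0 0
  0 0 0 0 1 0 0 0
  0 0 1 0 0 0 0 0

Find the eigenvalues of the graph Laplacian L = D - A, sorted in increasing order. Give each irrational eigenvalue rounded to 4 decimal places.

[0, 0.2509, 0.5858, 0.7287, 2, 2.3349, 3.4142, 4.6855]

With the vertex order [1, 2, 3, 4, 5, 6, 7, 8], the degrees are [1, 2, 2, 1, 3, 3, 1, 1], giving D = diag(1, 2, 2, 1, 3, 3, 1, 1) and L = D - A. Since every row of L sums to 0, the all-ones vector is in the kernel and 0 is an eigenvalue.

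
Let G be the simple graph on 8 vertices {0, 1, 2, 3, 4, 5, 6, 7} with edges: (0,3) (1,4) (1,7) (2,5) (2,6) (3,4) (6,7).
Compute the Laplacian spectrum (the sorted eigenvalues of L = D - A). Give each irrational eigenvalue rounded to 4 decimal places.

[0, 0.1522, 0.5858, 1.2346, 2, 2.7654, 3.4142, 3.8478]

Reading degrees in the order [0, 1, 2, 3, 4, 5, 6, 7] gives [1, 2, 2, 2, 2, 1, 2, 2]; set D = diag(1, 2, 2, 2, 2, 1, 2, 2) and form L = D - A. The multiplicity of 0 as a Laplacian eigenvalue equals the number of connected components. The largest eigenvalue, 3.8478, is at most the vertex count 8. By the matrix-tree theorem the graph has (1/8) * product of the nonzero eigenvalues = 1 spanning tree.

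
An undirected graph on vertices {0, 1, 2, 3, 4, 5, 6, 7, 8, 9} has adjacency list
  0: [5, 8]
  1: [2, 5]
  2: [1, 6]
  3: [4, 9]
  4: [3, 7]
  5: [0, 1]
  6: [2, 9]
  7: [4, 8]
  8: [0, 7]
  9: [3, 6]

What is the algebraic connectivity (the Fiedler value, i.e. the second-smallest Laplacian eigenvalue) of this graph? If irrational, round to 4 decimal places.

0.3820

With the vertex order [0, 1, 2, 3, 4, 5, 6, 7, 8, 9], the degrees are [2, 2, 2, 2, 2, 2, 2, 2, 2, 2], giving D = diag(2, 2, 2, 2, 2, 2, 2, 2, 2, 2) and L = D - A. The smallest Laplacian eigenvalue is always 0. The next one, lambda_2 = 0.3820, measures how hard the graph is to disconnect: larger values mean better connectivity.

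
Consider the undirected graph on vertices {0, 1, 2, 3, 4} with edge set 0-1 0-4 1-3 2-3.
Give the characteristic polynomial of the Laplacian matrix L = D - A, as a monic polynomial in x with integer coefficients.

Each diagonal entry of L is the vertex degree and each off-diagonal entry is -1 where an edge is present, 0 otherwise; in the order [0, 1, 2, 3, 4] the diagonal is [2, 2, 1, 2, 1]. Computing det(xI - L) by cofactor expansion (or equivalently via sum-over-permutations) gives x^5 - 8x^4 + 21x^3 - 20x^2 + 5x. The coefficient of x^4 equals -trace(L) = -8, matching the sum of degrees. By the matrix-tree theorem the graph has (1/5) * product of the nonzero eigenvalues = 1 spanning tree. There is one zero in the spectrum, matching the 1 component.

x^5 - 8x^4 + 21x^3 - 20x^2 + 5x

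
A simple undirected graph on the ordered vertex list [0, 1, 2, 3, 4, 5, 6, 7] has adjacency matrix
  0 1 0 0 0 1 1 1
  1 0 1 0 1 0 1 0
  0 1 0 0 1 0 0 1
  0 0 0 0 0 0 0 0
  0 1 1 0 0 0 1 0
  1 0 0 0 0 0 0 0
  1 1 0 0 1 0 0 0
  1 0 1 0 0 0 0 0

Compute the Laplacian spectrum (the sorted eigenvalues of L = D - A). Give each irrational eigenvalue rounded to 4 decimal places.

[0, 0, 0.8478, 1.7109, 2.8080, 4.1738, 4.8125, 5.6470]

With the vertex order [0, 1, 2, 3, 4, 5, 6, 7], the degrees are [4, 4, 3, 0, 3, 1, 3, 2], giving D = diag(4, 4, 3, 0, 3, 1, 3, 2) and L = D - A. L is symmetric positive semidefinite, so every eigenvalue is real and nonnegative. The 2 zero eigenvalues correspond to the 2 connected components. There are 2 zeros in the spectrum, matching the 2 components.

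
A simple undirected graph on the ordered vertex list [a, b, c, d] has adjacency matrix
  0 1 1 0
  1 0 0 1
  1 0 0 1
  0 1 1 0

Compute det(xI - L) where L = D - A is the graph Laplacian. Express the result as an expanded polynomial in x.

Reading degrees in the order [a, b, c, d] gives [2, 2, 2, 2]; set D = diag(2, 2, 2, 2) and form L = D - A. Computing det(xI - L) by cofactor expansion (or equivalently via sum-over-permutations) gives x^4 - 8x^3 + 20x^2 - 16x. The coefficient of x^3 equals -trace(L) = -8, matching the sum of degrees. The largest eigenvalue, 4, is at most the vertex count 4.

x^4 - 8x^3 + 20x^2 - 16x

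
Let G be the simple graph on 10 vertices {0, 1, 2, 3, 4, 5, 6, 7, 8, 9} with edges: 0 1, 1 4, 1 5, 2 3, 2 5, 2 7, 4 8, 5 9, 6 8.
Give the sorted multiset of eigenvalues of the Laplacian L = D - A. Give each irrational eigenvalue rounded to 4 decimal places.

[0, 0.1614, 0.4439, 0.6905, 1, 1.4077, 2.4604, 3.0833, 3.9006, 4.8522]

With the vertex order [0, 1, 2, 3, 4, 5, 6, 7, 8, 9], the degrees are [1, 3, 3, 1, 2, 3, 1, 1, 2, 1], giving D = diag(1, 3, 3, 1, 2, 3, 1, 1, 2, 1) and L = D - A. Diagonalising L (or applying a numerical eigensolver to the 10x10 matrix) gives the spectrum above. The single zero eigenvalue shows the graph is connected. There is one zero in the spectrum, matching the 1 component.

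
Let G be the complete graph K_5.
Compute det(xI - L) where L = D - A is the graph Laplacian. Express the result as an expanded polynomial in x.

The graph has 5 vertices and degree multiset [4, 4, 4, 4, 4]; D is the diagonal matrix of degrees and L = D - A. The eigenvalues of L are [0, 5, 5, 5, 5]; the characteristic polynomial is the product of (x - lambda_i), which multiplies out to x^5 - 20x^4 + 150x^3 - 500x^2 + 625x. The coefficient of x^4 equals -trace(L) = -20, matching the sum of degrees. There is one zero in the spectrum, matching the 1 component.

x^5 - 20x^4 + 150x^3 - 500x^2 + 625x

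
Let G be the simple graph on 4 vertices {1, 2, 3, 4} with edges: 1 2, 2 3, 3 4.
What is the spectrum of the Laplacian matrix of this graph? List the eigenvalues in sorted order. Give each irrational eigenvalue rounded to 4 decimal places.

[0, 0.5858, 2, 3.4142]

Reading degrees in the order [1, 2, 3, 4] gives [1, 2, 2, 1]; set D = diag(1, 2, 2, 1) and form L = D - A. L is symmetric positive semidefinite, so every eigenvalue is real and nonnegative. The single zero eigenvalue shows the graph is connected. The eigenvalues sum to 6, which equals trace(L) = 2|E|.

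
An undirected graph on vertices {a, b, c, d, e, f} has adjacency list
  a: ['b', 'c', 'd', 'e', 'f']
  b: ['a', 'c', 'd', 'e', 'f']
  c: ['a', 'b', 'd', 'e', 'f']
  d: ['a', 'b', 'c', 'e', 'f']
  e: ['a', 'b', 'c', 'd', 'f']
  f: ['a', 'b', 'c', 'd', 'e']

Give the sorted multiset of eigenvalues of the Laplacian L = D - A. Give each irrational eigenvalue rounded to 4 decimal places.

[0, 6, 6, 6, 6, 6]

With the vertex order [a, b, c, d, e, f], the degrees are [5, 5, 5, 5, 5, 5], giving D = diag(5, 5, 5, 5, 5, 5) and L = D - A. The multiplicity of 0 as a Laplacian eigenvalue equals the number of connected components. The single zero eigenvalue shows the graph is connected. By the matrix-tree theorem the graph has (1/6) * product of the nonzero eigenvalues = 1296 spanning trees.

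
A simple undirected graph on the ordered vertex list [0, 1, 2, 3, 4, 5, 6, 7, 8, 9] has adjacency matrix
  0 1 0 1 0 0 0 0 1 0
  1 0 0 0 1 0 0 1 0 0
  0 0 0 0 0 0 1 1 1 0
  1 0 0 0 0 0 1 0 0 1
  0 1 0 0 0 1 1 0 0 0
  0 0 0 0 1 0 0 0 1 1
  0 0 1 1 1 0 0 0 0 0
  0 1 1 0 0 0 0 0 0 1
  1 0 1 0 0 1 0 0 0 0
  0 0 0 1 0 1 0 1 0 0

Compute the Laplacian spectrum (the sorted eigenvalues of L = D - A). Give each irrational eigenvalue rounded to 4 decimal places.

[0, 2, 2, 2, 2, 2, 5, 5, 5, 5]

Each diagonal entry of L is the vertex degree and each off-diagonal entry is -1 where an edge is present, 0 otherwise; in the order [0, 1, 2, 3, 4, 5, 6, 7, 8, 9] the diagonal is [3, 3, 3, 3, 3, 3, 3, 3, 3, 3]. Diagonalising L (or applying a numerical eigensolver to the 10x10 matrix) gives the spectrum above. There is one zero in the spectrum, matching the 1 component.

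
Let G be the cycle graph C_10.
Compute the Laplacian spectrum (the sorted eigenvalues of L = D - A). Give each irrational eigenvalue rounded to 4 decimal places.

[0, 0.3820, 0.3820, 1.3820, 1.3820, 2.6180, 2.6180, 3.6180, 3.6180, 4]

The graph has 10 vertices and degree multiset [2, 2, 2, 2, 2, 2, 2, 2, 2, 2]; D is the diagonal matrix of degrees and L = D - A. L is symmetric positive semidefinite, so every eigenvalue is real and nonnegative. The eigenvalues sum to 20, which equals trace(L) = 2|E|.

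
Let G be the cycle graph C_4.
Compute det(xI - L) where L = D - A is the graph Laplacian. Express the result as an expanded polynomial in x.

x^4 - 8x^3 + 20x^2 - 16x

The graph has 4 vertices and degree multiset [2, 2, 2, 2]; D is the diagonal matrix of degrees and L = D - A. L has integer entries, so p(x) = det(xI - L) has integer coefficients. Expanding the determinant yields x^4 - 8x^3 + 20x^2 - 16x. The constant term is 0 because L is singular (the all-ones vector lies in its kernel).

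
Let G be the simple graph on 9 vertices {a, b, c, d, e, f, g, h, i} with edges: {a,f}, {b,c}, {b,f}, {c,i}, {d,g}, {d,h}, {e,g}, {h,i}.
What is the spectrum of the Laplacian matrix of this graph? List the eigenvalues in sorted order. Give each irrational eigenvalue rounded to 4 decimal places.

Each diagonal entry of L is the vertex degree and each off-diagonal entry is -1 where an edge is present, 0 otherwise; in the order [a, b, c, d, e, f, g, h, i] the diagonal is [1, 2, 2, 2, 1, 2, 2, 2, 2]. L is symmetric positive semidefinite, so every eigenvalue is real and nonnegative. The single zero eigenvalue shows the graph is connected. By the matrix-tree theorem the graph has (1/9) * product of the nonzero eigenvalues = 1 spanning tree. The eigenvalues sum to 16, which equals trace(L) = 2|E|.

[0, 0.1206, 0.4679, 1, 1.6527, 2.3473, 3, 3.5321, 3.8794]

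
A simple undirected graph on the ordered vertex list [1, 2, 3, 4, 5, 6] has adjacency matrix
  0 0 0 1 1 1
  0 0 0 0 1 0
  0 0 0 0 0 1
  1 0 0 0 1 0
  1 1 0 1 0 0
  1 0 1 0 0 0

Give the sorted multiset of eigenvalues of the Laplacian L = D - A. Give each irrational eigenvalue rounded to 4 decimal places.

Each diagonal entry of L is the vertex degree and each off-diagonal entry is -1 where an edge is present, 0 otherwise; in the order [1, 2, 3, 4, 5, 6] the diagonal is [3, 1, 1, 2, 3, 2]. Diagonalising L (or applying a numerical eigensolver to the 6x6 matrix) gives the spectrum above. The largest eigenvalue, 4.3928, is at most the vertex count 6.

[0, 0.4131, 1.1369, 2.3595, 3.6977, 4.3928]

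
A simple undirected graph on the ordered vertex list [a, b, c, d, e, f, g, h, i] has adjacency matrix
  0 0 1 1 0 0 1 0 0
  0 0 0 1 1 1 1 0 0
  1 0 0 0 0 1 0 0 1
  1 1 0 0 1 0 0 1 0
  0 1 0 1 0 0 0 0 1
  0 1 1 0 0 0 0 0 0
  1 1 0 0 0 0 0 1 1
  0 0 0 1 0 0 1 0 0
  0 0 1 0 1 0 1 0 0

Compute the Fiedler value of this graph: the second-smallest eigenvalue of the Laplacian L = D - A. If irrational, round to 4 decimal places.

1.2915

With the vertex order [a, b, c, d, e, f, g, h, i], the degrees are [3, 4, 3, 4, 3, 2, 4, 2, 3], giving D = diag(3, 4, 3, 4, 3, 2, 4, 2, 3) and L = D - A. Computing the eigenvalues of L and sorting gives [0, 1.2915, 2, 2.1291, 2.7273, 3.5716, 4.8287, 5.1275, 6.3243]. The Fiedler value lambda_2 = 1.2915 is strictly positive, so the graph is connected. By the matrix-tree theorem the graph has (1/9) * product of the nonzero eigenvalues = 932 spanning trees. There is one zero in the spectrum, matching the 1 component.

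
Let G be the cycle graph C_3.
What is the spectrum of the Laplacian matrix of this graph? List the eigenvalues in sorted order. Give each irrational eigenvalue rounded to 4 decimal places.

[0, 3, 3]

The graph has 3 vertices and degree multiset [2, 2, 2]; D is the diagonal matrix of degrees and L = D - A. Since every row of L sums to 0, the all-ones vector is in the kernel and 0 is an eigenvalue. The eigenvalues sum to 6, which equals trace(L) = 2|E|.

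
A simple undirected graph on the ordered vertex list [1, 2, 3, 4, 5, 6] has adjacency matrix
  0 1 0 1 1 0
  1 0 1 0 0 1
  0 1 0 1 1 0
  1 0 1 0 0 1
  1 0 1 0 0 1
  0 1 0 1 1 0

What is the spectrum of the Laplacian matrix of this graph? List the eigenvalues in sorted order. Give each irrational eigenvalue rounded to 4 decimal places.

[0, 3, 3, 3, 3, 6]

Reading degrees in the order [1, 2, 3, 4, 5, 6] gives [3, 3, 3, 3, 3, 3]; set D = diag(3, 3, 3, 3, 3, 3) and form L = D - A. Since every row of L sums to 0, the all-ones vector is in the kernel and 0 is an eigenvalue. The single zero eigenvalue shows the graph is connected. The eigenvalues sum to 18, which equals trace(L) = 2|E|. By the matrix-tree theorem the graph has (1/6) * product of the nonzero eigenvalues = 81 spanning trees.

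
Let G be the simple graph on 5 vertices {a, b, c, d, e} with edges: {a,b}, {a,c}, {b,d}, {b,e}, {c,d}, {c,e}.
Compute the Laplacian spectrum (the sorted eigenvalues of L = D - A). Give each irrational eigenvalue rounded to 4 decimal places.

Each diagonal entry of L is the vertex degree and each off-diagonal entry is -1 where an edge is present, 0 otherwise; in the order [a, b, c, d, e] the diagonal is [2, 3, 3, 2, 2]. The multiplicity of 0 as a Laplacian eigenvalue equals the number of connected components. The single zero eigenvalue shows the graph is connected.

[0, 2, 2, 3, 5]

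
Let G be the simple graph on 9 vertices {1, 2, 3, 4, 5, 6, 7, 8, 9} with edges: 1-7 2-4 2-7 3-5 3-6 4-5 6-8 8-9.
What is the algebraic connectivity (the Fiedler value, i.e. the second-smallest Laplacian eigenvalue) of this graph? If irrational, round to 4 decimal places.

Each diagonal entry of L is the vertex degree and each off-diagonal entry is -1 where an edge is present, 0 otherwise; in the order [1, 2, 3, 4, 5, 6, 7, 8, 9] the diagonal is [1, 2, 2, 2, 2, 2, 2, 2, 1]. Computing the eigenvalues of L and sorting gives [0, 0.1206, 0.4679, 1, 1.6527, 2.3473, 3, 3.5321, 3.8794]. The Fiedler value lambda_2 = 0.1206 is strictly positive, so the graph is connected. The eigenvalues sum to 16, which equals trace(L) = 2|E|. There is one zero in the spectrum, matching the 1 component.

0.1206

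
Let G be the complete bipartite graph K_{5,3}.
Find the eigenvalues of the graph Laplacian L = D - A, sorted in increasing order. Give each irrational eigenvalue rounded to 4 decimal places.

The graph has 8 vertices and degree multiset [5, 5, 5, 3, 3, 3, 3, 3]; D is the diagonal matrix of degrees and L = D - A. Diagonalising L (or applying a numerical eigensolver to the 8x8 matrix) gives the spectrum above. The single zero eigenvalue shows the graph is connected.

[0, 3, 3, 3, 3, 5, 5, 8]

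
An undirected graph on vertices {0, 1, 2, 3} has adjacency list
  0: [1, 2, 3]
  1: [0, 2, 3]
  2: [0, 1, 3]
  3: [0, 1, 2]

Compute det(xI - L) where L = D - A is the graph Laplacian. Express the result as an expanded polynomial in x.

Each diagonal entry of L is the vertex degree and each off-diagonal entry is -1 where an edge is present, 0 otherwise; in the order [0, 1, 2, 3] the diagonal is [3, 3, 3, 3]. L has integer entries, so p(x) = det(xI - L) has integer coefficients. Expanding the determinant yields x^4 - 12x^3 + 48x^2 - 64x. The constant term is 0 because L is singular (the all-ones vector lies in its kernel). The largest eigenvalue, 4, is at most the vertex count 4.

x^4 - 12x^3 + 48x^2 - 64x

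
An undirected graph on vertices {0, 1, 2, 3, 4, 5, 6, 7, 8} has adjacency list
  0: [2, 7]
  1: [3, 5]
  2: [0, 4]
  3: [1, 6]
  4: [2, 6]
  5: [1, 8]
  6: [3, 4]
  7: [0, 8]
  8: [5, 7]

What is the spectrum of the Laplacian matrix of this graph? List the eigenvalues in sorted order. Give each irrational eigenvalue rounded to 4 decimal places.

[0, 0.4679, 0.4679, 1.6527, 1.6527, 3, 3, 3.8794, 3.8794]

With the vertex order [0, 1, 2, 3, 4, 5, 6, 7, 8], the degrees are [2, 2, 2, 2, 2, 2, 2, 2, 2], giving D = diag(2, 2, 2, 2, 2, 2, 2, 2, 2) and L = D - A. L is symmetric positive semidefinite, so every eigenvalue is real and nonnegative. The single zero eigenvalue shows the graph is connected. The eigenvalues sum to 18, which equals trace(L) = 2|E|.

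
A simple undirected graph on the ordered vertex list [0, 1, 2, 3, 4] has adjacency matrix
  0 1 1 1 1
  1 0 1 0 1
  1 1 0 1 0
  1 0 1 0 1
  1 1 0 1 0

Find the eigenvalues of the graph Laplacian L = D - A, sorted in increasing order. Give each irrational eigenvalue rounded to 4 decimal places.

Each diagonal entry of L is the vertex degree and each off-diagonal entry is -1 where an edge is present, 0 otherwise; in the order [0, 1, 2, 3, 4] the diagonal is [4, 3, 3, 3, 3]. Since every row of L sums to 0, the all-ones vector is in the kernel and 0 is an eigenvalue. The single zero eigenvalue shows the graph is connected.

[0, 3, 3, 5, 5]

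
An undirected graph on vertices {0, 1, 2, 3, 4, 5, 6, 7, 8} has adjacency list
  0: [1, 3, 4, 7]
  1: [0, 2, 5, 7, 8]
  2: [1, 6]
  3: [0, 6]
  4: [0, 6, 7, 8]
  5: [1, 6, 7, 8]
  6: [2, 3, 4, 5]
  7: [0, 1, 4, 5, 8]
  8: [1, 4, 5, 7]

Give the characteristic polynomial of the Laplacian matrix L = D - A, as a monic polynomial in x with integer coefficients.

Each diagonal entry of L is the vertex degree and each off-diagonal entry is -1 where an edge is present, 0 otherwise; in the order [0, 1, 2, 3, 4, 5, 6, 7, 8] the diagonal is [4, 5, 2, 2, 4, 4, 4, 5, 4]. L has integer entries, so p(x) = det(xI - L) has integer coefficients. Expanding the determinant yields x^9 - 34x^8 + 492x^7 - 3946x^6 + 19122x^5 - 57120x^4 + 102300x^3 - 100044x^2 + 40824x. Since p(0) = det(-L) = 0, x divides p(x). There is one zero in the spectrum, matching the 1 component.

x^9 - 34x^8 + 492x^7 - 3946x^6 + 19122x^5 - 57120x^4 + 102300x^3 - 100044x^2 + 40824x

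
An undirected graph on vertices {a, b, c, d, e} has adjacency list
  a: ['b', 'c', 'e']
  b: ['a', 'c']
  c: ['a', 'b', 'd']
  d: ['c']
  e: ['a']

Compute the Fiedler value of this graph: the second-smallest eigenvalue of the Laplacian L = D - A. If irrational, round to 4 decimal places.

0.6972

Each diagonal entry of L is the vertex degree and each off-diagonal entry is -1 where an edge is present, 0 otherwise; in the order [a, b, c, d, e] the diagonal is [3, 2, 3, 1, 1]. The sorted Laplacian eigenvalues are [0, 0.6972, 1.3820, 3.6180, 4.3028]; the algebraic connectivity is the second entry, 0.6972. There is one zero in the spectrum, matching the 1 component.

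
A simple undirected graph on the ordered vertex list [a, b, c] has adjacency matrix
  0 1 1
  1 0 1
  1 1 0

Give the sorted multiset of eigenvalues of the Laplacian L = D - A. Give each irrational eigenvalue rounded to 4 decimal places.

With the vertex order [a, b, c], the degrees are [2, 2, 2], giving D = diag(2, 2, 2) and L = D - A. Since every row of L sums to 0, the all-ones vector is in the kernel and 0 is an eigenvalue. The single zero eigenvalue shows the graph is connected. By the matrix-tree theorem the graph has (1/3) * product of the nonzero eigenvalues = 3 spanning trees.

[0, 3, 3]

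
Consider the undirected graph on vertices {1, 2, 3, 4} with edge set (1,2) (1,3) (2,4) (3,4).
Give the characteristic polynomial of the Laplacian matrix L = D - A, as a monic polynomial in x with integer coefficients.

Each diagonal entry of L is the vertex degree and each off-diagonal entry is -1 where an edge is present, 0 otherwise; in the order [1, 2, 3, 4] the diagonal is [2, 2, 2, 2]. The eigenvalues of L are [0, 2, 2, 4]; the characteristic polynomial is the product of (x - lambda_i), which multiplies out to x^4 - 8x^3 + 20x^2 - 16x. The coefficient of x^3 equals -trace(L) = -8, matching the sum of degrees.

x^4 - 8x^3 + 20x^2 - 16x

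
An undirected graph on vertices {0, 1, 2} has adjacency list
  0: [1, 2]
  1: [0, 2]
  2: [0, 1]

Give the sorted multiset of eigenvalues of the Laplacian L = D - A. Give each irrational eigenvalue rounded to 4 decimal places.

[0, 3, 3]

With the vertex order [0, 1, 2], the degrees are [2, 2, 2], giving D = diag(2, 2, 2) and L = D - A. L is symmetric positive semidefinite, so every eigenvalue is real and nonnegative.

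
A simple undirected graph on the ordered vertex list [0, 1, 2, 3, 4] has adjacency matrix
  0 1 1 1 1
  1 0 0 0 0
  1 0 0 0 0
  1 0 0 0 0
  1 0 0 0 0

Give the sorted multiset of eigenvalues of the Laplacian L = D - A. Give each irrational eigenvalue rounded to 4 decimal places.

With the vertex order [0, 1, 2, 3, 4], the degrees are [4, 1, 1, 1, 1], giving D = diag(4, 1, 1, 1, 1) and L = D - A. Since every row of L sums to 0, the all-ones vector is in the kernel and 0 is an eigenvalue. The single zero eigenvalue shows the graph is connected. The eigenvalues sum to 8, which equals trace(L) = 2|E|.

[0, 1, 1, 1, 5]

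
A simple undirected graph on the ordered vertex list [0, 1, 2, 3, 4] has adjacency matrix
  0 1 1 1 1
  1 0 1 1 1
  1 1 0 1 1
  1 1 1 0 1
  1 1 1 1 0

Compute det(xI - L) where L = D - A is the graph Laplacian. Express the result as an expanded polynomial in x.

Each diagonal entry of L is the vertex degree and each off-diagonal entry is -1 where an edge is present, 0 otherwise; in the order [0, 1, 2, 3, 4] the diagonal is [4, 4, 4, 4, 4]. L has integer entries, so p(x) = det(xI - L) has integer coefficients. Expanding the determinant yields x^5 - 20x^4 + 150x^3 - 500x^2 + 625x. The constant term is 0 because L is singular (the all-ones vector lies in its kernel). The eigenvalues sum to 20, which equals trace(L) = 2|E|.

x^5 - 20x^4 + 150x^3 - 500x^2 + 625x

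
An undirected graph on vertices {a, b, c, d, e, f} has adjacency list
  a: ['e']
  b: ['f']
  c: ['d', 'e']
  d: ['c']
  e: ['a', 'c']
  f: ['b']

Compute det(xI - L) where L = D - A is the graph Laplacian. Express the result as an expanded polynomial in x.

x^6 - 8x^5 + 22x^4 - 24x^3 + 8x^2

Each diagonal entry of L is the vertex degree and each off-diagonal entry is -1 where an edge is present, 0 otherwise; in the order [a, b, c, d, e, f] the diagonal is [1, 1, 2, 1, 2, 1]. Computing det(xI - L) by cofactor expansion (or equivalently via sum-over-permutations) gives x^6 - 8x^5 + 22x^4 - 24x^3 + 8x^2. Since p(0) = det(-L) = 0, x divides p(x). The largest eigenvalue, 3.4142, is at most the vertex count 6.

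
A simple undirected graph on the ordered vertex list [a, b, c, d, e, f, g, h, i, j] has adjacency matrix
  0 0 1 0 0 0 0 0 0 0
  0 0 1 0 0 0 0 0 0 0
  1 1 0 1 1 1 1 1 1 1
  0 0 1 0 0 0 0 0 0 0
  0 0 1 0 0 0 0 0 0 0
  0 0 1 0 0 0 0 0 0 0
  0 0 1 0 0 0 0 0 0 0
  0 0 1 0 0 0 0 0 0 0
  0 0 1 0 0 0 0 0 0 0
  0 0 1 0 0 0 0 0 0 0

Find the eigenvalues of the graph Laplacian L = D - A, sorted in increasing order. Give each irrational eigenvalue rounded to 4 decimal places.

With the vertex order [a, b, c, d, e, f, g, h, i, j], the degrees are [1, 1, 9, 1, 1, 1, 1, 1, 1, 1], giving D = diag(1, 1, 9, 1, 1, 1, 1, 1, 1, 1) and L = D - A. The multiplicity of 0 as a Laplacian eigenvalue equals the number of connected components. The single zero eigenvalue shows the graph is connected. By the matrix-tree theorem the graph has (1/10) * product of the nonzero eigenvalues = 1 spanning tree.

[0, 1, 1, 1, 1, 1, 1, 1, 1, 10]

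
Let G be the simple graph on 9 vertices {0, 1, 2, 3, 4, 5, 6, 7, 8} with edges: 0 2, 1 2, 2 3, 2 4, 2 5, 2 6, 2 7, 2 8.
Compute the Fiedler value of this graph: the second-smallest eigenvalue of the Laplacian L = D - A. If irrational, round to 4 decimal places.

With the vertex order [0, 1, 2, 3, 4, 5, 6, 7, 8], the degrees are [1, 1, 8, 1, 1, 1, 1, 1, 1], giving D = diag(1, 1, 8, 1, 1, 1, 1, 1, 1) and L = D - A. The smallest Laplacian eigenvalue is always 0. The next one, lambda_2 = 1, measures how hard the graph is to disconnect: larger values mean better connectivity. The largest eigenvalue, 9, is at most the vertex count 9. By the matrix-tree theorem the graph has (1/9) * product of the nonzero eigenvalues = 1 spanning tree.

1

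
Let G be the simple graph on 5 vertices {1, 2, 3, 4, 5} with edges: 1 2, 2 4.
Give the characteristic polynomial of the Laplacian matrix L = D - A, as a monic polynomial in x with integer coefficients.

Reading degrees in the order [1, 2, 3, 4, 5] gives [1, 2, 0, 1, 0]; set D = diag(1, 2, 0, 1, 0) and form L = D - A. The eigenvalues of L are [0, 0, 0, 1, 3]; the characteristic polynomial is the product of (x - lambda_i), which multiplies out to x^5 - 4x^4 + 3x^3. Since p(0) = det(-L) = 0, x divides p(x).

x^5 - 4x^4 + 3x^3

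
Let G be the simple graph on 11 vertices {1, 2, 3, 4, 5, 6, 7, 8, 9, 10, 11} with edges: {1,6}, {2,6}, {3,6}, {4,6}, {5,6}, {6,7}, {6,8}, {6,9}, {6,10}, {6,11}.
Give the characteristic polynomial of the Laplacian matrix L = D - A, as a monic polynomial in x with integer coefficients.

x^11 - 20x^10 + 135x^9 - 480x^8 + 1050x^7 - 1512x^6 + 1470x^5 - 960x^4 + 405x^3 - 100x^2 + 11x

Reading degrees in the order [1, 2, 3, 4, 5, 6, 7, 8, 9, 10, 11] gives [1, 1, 1, 1, 1, 10, 1, 1, 1, 1, 1]; set D = diag(1, 1, 1, 1, 1, 10, 1, 1, 1, 1, 1) and form L = D - A. L has integer entries, so p(x) = det(xI - L) has integer coefficients. Expanding the determinant yields x^11 - 20x^10 + 135x^9 - 480x^8 + 1050x^7 - 1512x^6 + 1470x^5 - 960x^4 + 405x^3 - 100x^2 + 11x. Since p(0) = det(-L) = 0, x divides p(x).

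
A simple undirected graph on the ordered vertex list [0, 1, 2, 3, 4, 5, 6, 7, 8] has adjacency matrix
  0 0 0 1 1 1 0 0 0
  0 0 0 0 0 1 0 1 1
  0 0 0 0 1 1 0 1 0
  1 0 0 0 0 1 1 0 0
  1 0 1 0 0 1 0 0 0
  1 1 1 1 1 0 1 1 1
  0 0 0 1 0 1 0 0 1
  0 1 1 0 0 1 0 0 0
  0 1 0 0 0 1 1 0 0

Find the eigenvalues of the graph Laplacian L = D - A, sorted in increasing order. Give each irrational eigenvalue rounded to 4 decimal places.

With the vertex order [0, 1, 2, 3, 4, 5, 6, 7, 8], the degrees are [3, 3, 3, 3, 3, 8, 3, 3, 3], giving D = diag(3, 3, 3, 3, 3, 8, 3, 3, 3) and L = D - A. Since every row of L sums to 0, the all-ones vector is in the kernel and 0 is an eigenvalue. The single zero eigenvalue shows the graph is connected. By the matrix-tree theorem the graph has (1/9) * product of the nonzero eigenvalues = 2205 spanning trees.

[0, 1.5858, 1.5858, 3, 3, 4.4142, 4.4142, 5, 9]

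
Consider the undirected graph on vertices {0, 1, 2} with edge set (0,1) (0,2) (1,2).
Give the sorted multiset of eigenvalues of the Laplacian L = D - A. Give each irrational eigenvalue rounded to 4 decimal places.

Reading degrees in the order [0, 1, 2] gives [2, 2, 2]; set D = diag(2, 2, 2) and form L = D - A. L is symmetric positive semidefinite, so every eigenvalue is real and nonnegative. The single zero eigenvalue shows the graph is connected. The largest eigenvalue, 3, is at most the vertex count 3.

[0, 3, 3]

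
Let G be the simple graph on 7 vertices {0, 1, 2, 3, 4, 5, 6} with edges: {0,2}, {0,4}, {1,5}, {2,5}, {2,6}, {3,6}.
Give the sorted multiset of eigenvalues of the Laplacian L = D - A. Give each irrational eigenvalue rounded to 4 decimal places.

With the vertex order [0, 1, 2, 3, 4, 5, 6], the degrees are [2, 1, 3, 1, 1, 2, 2], giving D = diag(2, 1, 3, 1, 1, 2, 2) and L = D - A. Since every row of L sums to 0, the all-ones vector is in the kernel and 0 is an eigenvalue. The single zero eigenvalue shows the graph is connected. There is one zero in the spectrum, matching the 1 component.

[0, 0.3820, 0.3820, 1.5858, 2.6180, 2.6180, 4.4142]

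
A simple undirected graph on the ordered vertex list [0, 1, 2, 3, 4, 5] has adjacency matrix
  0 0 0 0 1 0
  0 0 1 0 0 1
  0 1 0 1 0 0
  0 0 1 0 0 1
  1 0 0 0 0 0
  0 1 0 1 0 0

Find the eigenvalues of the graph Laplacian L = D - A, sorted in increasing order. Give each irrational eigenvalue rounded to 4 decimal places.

[0, 0, 2, 2, 2, 4]

Reading degrees in the order [0, 1, 2, 3, 4, 5] gives [1, 2, 2, 2, 1, 2]; set D = diag(1, 2, 2, 2, 1, 2) and form L = D - A. Since every row of L sums to 0, the all-ones vector is in the kernel and 0 is an eigenvalue. The 2 zero eigenvalues correspond to the 2 connected components. There are 2 zeros in the spectrum, matching the 2 components.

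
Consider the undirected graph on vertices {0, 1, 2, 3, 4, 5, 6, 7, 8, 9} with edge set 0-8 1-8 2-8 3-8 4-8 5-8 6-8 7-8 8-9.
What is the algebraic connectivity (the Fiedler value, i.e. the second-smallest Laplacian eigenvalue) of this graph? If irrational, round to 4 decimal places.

1

Reading degrees in the order [0, 1, 2, 3, 4, 5, 6, 7, 8, 9] gives [1, 1, 1, 1, 1, 1, 1, 1, 9, 1]; set D = diag(1, 1, 1, 1, 1, 1, 1, 1, 9, 1) and form L = D - A. The smallest Laplacian eigenvalue is always 0. The next one, lambda_2 = 1, measures how hard the graph is to disconnect: larger values mean better connectivity. There is one zero in the spectrum, matching the 1 component. The eigenvalues sum to 18, which equals trace(L) = 2|E|.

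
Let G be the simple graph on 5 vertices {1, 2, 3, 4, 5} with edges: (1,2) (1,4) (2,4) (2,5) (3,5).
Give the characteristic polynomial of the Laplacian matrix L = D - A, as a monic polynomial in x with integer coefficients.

With the vertex order [1, 2, 3, 4, 5], the degrees are [2, 3, 1, 2, 2], giving D = diag(2, 3, 1, 2, 2) and L = D - A. Computing det(xI - L) by cofactor expansion (or equivalently via sum-over-permutations) gives x^5 - 10x^4 + 34x^3 - 44x^2 + 15x. The constant term is 0 because L is singular (the all-ones vector lies in its kernel). There is one zero in the spectrum, matching the 1 component. The largest eigenvalue, 4.1701, is at most the vertex count 5.

x^5 - 10x^4 + 34x^3 - 44x^2 + 15x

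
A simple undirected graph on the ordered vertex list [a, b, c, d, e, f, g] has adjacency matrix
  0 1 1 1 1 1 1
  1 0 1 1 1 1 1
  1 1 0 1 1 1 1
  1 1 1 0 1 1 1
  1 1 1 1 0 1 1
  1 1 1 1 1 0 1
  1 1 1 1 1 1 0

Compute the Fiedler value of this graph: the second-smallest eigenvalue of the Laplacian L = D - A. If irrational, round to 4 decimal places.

With the vertex order [a, b, c, d, e, f, g], the degrees are [6, 6, 6, 6, 6, 6, 6], giving D = diag(6, 6, 6, 6, 6, 6, 6) and L = D - A. The sorted Laplacian eigenvalues are [0, 7, 7, 7, 7, 7, 7]; the algebraic connectivity is the second entry, 7.

7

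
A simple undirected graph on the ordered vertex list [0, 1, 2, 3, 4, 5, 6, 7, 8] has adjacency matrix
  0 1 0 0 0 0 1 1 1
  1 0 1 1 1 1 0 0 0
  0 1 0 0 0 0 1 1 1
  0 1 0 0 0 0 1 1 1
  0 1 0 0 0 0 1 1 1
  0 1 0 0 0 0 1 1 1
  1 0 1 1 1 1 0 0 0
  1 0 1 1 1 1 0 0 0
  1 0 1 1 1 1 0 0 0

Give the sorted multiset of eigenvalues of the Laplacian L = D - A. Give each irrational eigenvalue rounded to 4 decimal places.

With the vertex order [0, 1, 2, 3, 4, 5, 6, 7, 8], the degrees are [4, 5, 4, 4, 4, 4, 5, 5, 5], giving D = diag(4, 5, 4, 4, 4, 4, 5, 5, 5) and L = D - A. L is symmetric positive semidefinite, so every eigenvalue is real and nonnegative.

[0, 4, 4, 4, 4, 5, 5, 5, 9]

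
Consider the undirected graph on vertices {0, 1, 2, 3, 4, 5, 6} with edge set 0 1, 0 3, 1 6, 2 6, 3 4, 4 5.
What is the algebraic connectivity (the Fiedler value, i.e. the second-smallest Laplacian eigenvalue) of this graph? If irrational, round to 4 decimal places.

0.1981

With the vertex order [0, 1, 2, 3, 4, 5, 6], the degrees are [2, 2, 1, 2, 2, 1, 2], giving D = diag(2, 2, 1, 2, 2, 1, 2) and L = D - A. The smallest Laplacian eigenvalue is always 0. The next one, lambda_2 = 0.1981, measures how hard the graph is to disconnect: larger values mean better connectivity. The eigenvalues sum to 12, which equals trace(L) = 2|E|.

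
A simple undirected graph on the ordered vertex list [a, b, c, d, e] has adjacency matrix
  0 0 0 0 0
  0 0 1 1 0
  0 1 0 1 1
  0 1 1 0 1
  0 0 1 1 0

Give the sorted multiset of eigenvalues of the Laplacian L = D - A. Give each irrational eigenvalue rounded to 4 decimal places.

Reading degrees in the order [a, b, c, d, e] gives [0, 2, 3, 3, 2]; set D = diag(0, 2, 3, 3, 2) and form L = D - A. Since every row of L sums to 0, the all-ones vector is in the kernel and 0 is an eigenvalue. The 2 zero eigenvalues correspond to the 2 connected components. The eigenvalues sum to 10, which equals trace(L) = 2|E|.

[0, 0, 2, 4, 4]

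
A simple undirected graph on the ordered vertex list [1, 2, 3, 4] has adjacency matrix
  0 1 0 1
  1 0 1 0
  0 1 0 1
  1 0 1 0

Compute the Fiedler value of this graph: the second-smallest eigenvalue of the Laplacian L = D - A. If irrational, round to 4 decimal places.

Reading degrees in the order [1, 2, 3, 4] gives [2, 2, 2, 2]; set D = diag(2, 2, 2, 2) and form L = D - A. The sorted Laplacian eigenvalues are [0, 2, 2, 4]; the algebraic connectivity is the second entry, 2.

2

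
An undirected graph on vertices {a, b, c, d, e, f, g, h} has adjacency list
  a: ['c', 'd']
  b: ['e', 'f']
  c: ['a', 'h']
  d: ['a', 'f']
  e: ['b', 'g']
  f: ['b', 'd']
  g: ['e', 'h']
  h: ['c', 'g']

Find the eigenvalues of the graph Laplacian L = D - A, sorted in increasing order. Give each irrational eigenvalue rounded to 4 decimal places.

With the vertex order [a, b, c, d, e, f, g, h], the degrees are [2, 2, 2, 2, 2, 2, 2, 2], giving D = diag(2, 2, 2, 2, 2, 2, 2, 2) and L = D - A. L is symmetric positive semidefinite, so every eigenvalue is real and nonnegative. The single zero eigenvalue shows the graph is connected.

[0, 0.5858, 0.5858, 2, 2, 3.4142, 3.4142, 4]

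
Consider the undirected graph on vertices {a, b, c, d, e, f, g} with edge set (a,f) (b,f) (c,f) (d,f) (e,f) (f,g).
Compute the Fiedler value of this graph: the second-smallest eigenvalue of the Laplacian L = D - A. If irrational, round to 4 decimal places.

1

Reading degrees in the order [a, b, c, d, e, f, g] gives [1, 1, 1, 1, 1, 6, 1]; set D = diag(1, 1, 1, 1, 1, 6, 1) and form L = D - A. Computing the eigenvalues of L and sorting gives [0, 1, 1, 1, 1, 1, 7]. The Fiedler value lambda_2 = 1 is strictly positive, so the graph is connected. There is one zero in the spectrum, matching the 1 component. The eigenvalues sum to 12, which equals trace(L) = 2|E|.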